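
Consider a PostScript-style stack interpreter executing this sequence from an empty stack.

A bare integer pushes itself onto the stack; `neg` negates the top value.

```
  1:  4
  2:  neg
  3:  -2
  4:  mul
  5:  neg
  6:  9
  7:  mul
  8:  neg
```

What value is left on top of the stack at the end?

72

4   : [4]
neg : [-4]
-2  : [-4, -2]
mul : [8]
neg : [-8]
9   : [-8, 9]
mul : [-72]
neg : [72]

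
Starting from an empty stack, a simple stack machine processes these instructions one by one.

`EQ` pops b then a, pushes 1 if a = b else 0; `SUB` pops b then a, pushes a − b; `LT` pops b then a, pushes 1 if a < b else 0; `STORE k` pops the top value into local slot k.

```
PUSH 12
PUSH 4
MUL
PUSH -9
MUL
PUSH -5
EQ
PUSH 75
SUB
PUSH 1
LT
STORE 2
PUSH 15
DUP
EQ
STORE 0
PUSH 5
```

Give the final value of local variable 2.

PUSH 12 : [12]
PUSH 4  : [12, 4]
MUL     : [48]
PUSH -9 : [48, -9]
MUL     : [-432]
PUSH -5 : [-432, -5]
EQ      : [0]
PUSH 75 : [0, 75]
SUB     : [-75]
PUSH 1  : [-75, 1]
LT      : [1]
STORE 2 : []
PUSH 15 : [15]
DUP     : [15, 15]
EQ      : [1]
STORE 0 : []
PUSH 5  : [5]

1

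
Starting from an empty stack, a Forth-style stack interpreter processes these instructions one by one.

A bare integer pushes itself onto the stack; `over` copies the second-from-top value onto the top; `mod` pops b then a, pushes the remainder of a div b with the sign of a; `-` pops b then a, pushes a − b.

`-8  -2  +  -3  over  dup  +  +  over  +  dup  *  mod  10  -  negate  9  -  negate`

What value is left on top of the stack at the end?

-8     : [-8]
-2     : [-8, -2]
+      : [-10]
-3     : [-10, -3]
over   : [-10, -3, -10]
dup    : [-10, -3, -10, -10]
+      : [-10, -3, -20]
+      : [-10, -23]
over   : [-10, -23, -10]
+      : [-10, -33]
dup    : [-10, -33, -33]
*      : [-10, 1089]
mod    : [-10]
10     : [-10, 10]
-      : [-20]
negate : [20]
9      : [20, 9]
-      : [11]
negate : [-11]

-11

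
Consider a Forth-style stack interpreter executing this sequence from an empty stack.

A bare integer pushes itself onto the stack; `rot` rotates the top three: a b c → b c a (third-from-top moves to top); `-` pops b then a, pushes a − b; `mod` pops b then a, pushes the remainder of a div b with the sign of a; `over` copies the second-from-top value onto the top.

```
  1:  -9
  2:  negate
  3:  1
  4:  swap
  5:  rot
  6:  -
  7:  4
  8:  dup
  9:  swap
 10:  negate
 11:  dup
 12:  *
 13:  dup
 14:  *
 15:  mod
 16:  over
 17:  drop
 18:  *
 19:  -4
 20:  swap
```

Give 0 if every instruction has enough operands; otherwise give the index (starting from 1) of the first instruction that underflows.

5

-9     : [-9]
negate : [9]
1      : [9, 1]
swap   : [1, 9]
rot  — needs 3 operands, stack has 2 → underflow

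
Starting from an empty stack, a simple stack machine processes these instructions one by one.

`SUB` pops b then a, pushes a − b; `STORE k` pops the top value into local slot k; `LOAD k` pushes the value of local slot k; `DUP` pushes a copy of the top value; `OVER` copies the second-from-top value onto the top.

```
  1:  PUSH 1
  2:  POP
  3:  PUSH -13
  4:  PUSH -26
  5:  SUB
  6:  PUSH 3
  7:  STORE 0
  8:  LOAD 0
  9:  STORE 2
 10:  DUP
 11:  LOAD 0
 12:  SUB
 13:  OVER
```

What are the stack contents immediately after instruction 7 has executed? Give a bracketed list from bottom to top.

PUSH 1   -> 1
POP      -> (empty)
PUSH -13 -> -13
PUSH -26 -> -13 -26
SUB      -> 13
PUSH 3   -> 13 3
STORE 0  -> 13

[13]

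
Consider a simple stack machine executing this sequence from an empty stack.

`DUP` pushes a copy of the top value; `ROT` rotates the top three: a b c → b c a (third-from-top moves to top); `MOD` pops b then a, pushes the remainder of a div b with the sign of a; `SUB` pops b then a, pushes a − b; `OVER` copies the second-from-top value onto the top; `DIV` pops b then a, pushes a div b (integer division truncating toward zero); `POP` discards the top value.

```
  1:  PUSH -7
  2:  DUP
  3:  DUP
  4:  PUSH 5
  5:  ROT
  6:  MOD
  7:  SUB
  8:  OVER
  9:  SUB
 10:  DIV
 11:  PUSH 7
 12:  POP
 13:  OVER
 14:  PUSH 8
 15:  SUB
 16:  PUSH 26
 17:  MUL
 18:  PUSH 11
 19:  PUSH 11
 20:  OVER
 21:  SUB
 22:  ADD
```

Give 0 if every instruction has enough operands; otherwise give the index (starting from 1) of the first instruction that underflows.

13

PUSH -7 -> -7
DUP     -> -7 -7
DUP     -> -7 -7 -7
PUSH 5  -> -7 -7 -7 5
ROT     -> -7 -7 5 -7
MOD     -> -7 -7 5
SUB     -> -7 -12
OVER    -> -7 -12 -7
SUB     -> -7 -5
DIV     -> 1
PUSH 7  -> 1 7
POP     -> 1
OVER  — needs 2 operands, stack has 1 → underflow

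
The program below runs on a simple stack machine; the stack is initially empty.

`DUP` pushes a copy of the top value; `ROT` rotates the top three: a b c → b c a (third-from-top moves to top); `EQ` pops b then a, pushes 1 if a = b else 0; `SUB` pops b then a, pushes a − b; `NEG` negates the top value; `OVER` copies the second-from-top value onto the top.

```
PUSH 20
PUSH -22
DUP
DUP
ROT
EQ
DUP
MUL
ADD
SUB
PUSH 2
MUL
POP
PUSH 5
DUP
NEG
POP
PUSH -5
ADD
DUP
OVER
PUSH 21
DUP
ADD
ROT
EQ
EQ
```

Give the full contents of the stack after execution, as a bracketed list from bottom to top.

PUSH 20  → 20
PUSH -22 → 20 -22
DUP      → 20 -22 -22
DUP      → 20 -22 -22 -22
ROT      → 20 -22 -22 -22
EQ       → 20 -22 1
DUP      → 20 -22 1 1
MUL      → 20 -22 1
ADD      → 20 -21
SUB      → 41
PUSH 2   → 41 2
MUL      → 82
POP      → (empty)
PUSH 5   → 5
DUP      → 5 5
NEG      → 5 -5
POP      → 5
PUSH -5  → 5 -5
ADD      → 0
DUP      → 0 0
OVER     → 0 0 0
PUSH 21  → 0 0 0 21
DUP      → 0 0 0 21 21
ADD      → 0 0 0 42
ROT      → 0 0 42 0
EQ       → 0 0 0
EQ       → 0 1

[0, 1]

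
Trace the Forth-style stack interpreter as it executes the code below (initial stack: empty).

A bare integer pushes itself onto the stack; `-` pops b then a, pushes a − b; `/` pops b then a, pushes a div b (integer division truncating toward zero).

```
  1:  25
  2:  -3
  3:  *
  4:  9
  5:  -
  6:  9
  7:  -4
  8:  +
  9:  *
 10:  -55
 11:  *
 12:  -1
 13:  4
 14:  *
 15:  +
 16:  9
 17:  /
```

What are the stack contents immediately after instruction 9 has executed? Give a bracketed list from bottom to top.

25 → [25]
-3 → [25, -3]
*  → [-75]
9  → [-75, 9]
-  → [-84]
9  → [-84, 9]
-4 → [-84, 9, -4]
+  → [-84, 5]
*  → [-420]

[-420]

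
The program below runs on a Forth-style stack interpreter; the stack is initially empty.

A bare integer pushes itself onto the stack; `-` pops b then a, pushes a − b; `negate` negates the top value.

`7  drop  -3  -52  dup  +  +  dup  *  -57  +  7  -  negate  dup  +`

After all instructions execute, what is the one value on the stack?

-22770

7       7
drop    (empty)
-3      -3
-52     -3 -52
dup     -3 -52 -52
+       -3 -104
+       -107
dup     -107 -107
*       11449
-57     11449 -57
+       11392
7       11392 7
-       11385
negate  -11385
dup     -11385 -11385
+       -22770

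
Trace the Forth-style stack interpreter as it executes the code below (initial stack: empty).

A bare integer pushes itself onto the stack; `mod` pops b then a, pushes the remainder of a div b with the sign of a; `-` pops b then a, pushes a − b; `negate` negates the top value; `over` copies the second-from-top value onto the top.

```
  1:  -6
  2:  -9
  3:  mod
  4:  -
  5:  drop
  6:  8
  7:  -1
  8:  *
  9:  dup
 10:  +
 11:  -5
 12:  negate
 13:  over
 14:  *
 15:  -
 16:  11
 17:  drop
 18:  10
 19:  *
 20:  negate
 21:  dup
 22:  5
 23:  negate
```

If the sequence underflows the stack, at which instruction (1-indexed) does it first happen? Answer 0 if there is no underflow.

4

-6  -> -6
-9  -> -6 -9
mod -> -6
-  — needs 2 operands, stack has 1 → underflow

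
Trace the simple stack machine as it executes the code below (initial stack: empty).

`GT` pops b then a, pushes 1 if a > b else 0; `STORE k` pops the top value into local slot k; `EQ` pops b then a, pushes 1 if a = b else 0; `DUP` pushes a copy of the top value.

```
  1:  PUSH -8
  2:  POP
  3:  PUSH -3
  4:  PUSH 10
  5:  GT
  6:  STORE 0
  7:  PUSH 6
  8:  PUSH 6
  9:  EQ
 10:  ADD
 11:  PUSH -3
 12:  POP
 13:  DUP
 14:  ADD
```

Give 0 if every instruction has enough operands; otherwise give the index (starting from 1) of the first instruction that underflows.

10

PUSH -8 -> -8
POP     -> (empty)
PUSH -3 -> -3
PUSH 10 -> -3 10
GT      -> 0
STORE 0 -> (empty)
PUSH 6  -> 6
PUSH 6  -> 6 6
EQ      -> 1
ADD  — needs 2 operands, stack has 1 → underflow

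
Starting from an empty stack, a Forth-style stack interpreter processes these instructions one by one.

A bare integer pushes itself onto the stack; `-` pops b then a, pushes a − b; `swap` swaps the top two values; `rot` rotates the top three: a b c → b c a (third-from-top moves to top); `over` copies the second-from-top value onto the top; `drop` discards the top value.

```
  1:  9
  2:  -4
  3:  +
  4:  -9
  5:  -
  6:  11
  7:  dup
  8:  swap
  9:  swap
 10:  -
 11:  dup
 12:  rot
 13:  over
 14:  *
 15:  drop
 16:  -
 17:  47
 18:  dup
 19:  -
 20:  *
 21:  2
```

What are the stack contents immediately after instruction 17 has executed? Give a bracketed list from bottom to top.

[0, 47]

9    → 9
-4   → 9 -4
+    → 5
-9   → 5 -9
-    → 14
11   → 14 11
dup  → 14 11 11
swap → 14 11 11
swap → 14 11 11
-    → 14 0
dup  → 14 0 0
rot  → 0 0 14
over → 0 0 14 0
*    → 0 0 0
drop → 0 0
-    → 0
47   → 0 47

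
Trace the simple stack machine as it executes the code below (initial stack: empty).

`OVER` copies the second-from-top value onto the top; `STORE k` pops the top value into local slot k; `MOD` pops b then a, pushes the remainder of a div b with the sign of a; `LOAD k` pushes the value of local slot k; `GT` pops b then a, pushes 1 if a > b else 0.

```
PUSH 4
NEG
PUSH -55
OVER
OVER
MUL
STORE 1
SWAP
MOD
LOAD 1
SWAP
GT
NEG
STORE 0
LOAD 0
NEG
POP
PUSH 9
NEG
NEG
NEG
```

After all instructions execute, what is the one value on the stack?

-9

PUSH 4   -> 4
NEG      -> -4
PUSH -55 -> -4 -55
OVER     -> -4 -55 -4
OVER     -> -4 -55 -4 -55
MUL      -> -4 -55 220
STORE 1  -> -4 -55
SWAP     -> -55 -4
MOD      -> -3
LOAD 1   -> -3 220
SWAP     -> 220 -3
GT       -> 1
NEG      -> -1
STORE 0  -> (empty)
LOAD 0   -> -1
NEG      -> 1
POP      -> (empty)
PUSH 9   -> 9
NEG      -> -9
NEG      -> 9
NEG      -> -9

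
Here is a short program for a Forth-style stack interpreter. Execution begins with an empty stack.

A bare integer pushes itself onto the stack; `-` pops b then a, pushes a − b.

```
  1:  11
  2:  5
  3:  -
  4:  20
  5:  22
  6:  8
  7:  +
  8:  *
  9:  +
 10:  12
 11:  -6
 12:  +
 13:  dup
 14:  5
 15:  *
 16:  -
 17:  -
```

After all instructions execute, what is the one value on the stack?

11  → 11
5   → 11 5
-   → 6
20  → 6 20
22  → 6 20 22
8   → 6 20 22 8
+   → 6 20 30
*   → 6 600
+   → 606
12  → 606 12
-6  → 606 12 -6
+   → 606 6
dup → 606 6 6
5   → 606 6 6 5
*   → 606 6 30
-   → 606 -24
-   → 630

630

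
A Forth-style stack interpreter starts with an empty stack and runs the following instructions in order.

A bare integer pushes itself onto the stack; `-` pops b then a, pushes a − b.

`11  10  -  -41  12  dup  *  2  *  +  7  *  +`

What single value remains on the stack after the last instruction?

11  → 11
10  → 11 10
-   → 1
-41 → 1 -41
12  → 1 -41 12
dup → 1 -41 12 12
*   → 1 -41 144
2   → 1 -41 144 2
*   → 1 -41 288
+   → 1 247
7   → 1 247 7
*   → 1 1729
+   → 1730

1730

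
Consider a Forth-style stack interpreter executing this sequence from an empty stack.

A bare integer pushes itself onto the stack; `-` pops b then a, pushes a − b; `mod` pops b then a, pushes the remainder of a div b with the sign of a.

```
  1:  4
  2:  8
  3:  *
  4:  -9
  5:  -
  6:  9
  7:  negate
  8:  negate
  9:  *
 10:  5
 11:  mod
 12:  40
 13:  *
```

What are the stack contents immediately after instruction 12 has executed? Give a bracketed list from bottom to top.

[4, 40]

4       [4]
8       [4, 8]
*       [32]
-9      [32, -9]
-       [41]
9       [41, 9]
negate  [41, -9]
negate  [41, 9]
*       [369]
5       [369, 5]
mod     [4]
40      [4, 40]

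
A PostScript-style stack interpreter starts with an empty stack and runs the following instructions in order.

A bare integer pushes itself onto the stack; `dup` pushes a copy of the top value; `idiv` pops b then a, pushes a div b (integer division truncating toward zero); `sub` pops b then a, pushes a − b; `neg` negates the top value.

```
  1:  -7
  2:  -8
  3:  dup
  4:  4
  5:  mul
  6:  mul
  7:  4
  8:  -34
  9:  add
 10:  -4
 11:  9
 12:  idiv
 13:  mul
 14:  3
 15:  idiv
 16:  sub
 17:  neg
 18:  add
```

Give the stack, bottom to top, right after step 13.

-7   → -7
-8   → -7 -8
dup  → -7 -8 -8
4    → -7 -8 -8 4
mul  → -7 -8 -32
mul  → -7 256
4    → -7 256 4
-34  → -7 256 4 -34
add  → -7 256 -30
-4   → -7 256 -30 -4
9    → -7 256 -30 -4 9
idiv → -7 256 -30 0
mul  → -7 256 0

[-7, 256, 0]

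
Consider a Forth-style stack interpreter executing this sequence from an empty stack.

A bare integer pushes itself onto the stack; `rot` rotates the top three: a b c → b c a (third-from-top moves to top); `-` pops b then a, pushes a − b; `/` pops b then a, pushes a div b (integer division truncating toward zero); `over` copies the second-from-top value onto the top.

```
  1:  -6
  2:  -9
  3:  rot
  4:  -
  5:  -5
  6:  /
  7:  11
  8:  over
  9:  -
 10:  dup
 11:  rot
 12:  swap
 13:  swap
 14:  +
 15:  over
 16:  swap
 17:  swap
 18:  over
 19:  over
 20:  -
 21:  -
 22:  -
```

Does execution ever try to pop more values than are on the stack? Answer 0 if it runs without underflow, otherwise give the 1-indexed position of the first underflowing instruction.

-6  [-6]
-9  [-6, -9]
rot  — needs 3 operands, stack has 2 → underflow

3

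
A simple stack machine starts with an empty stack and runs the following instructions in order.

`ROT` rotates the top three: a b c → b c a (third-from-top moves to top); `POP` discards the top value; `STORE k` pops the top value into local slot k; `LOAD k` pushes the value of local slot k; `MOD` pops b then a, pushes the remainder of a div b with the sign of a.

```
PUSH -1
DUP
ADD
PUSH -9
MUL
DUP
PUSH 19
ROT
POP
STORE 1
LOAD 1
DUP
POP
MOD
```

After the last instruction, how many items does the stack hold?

PUSH -1 -> -1
DUP     -> -1 -1
ADD     -> -2
PUSH -9 -> -2 -9
MUL     -> 18
DUP     -> 18 18
PUSH 19 -> 18 18 19
ROT     -> 18 19 18
POP     -> 18 19
STORE 1 -> 18
LOAD 1  -> 18 19
DUP     -> 18 19 19
POP     -> 18 19
MOD     -> 18

1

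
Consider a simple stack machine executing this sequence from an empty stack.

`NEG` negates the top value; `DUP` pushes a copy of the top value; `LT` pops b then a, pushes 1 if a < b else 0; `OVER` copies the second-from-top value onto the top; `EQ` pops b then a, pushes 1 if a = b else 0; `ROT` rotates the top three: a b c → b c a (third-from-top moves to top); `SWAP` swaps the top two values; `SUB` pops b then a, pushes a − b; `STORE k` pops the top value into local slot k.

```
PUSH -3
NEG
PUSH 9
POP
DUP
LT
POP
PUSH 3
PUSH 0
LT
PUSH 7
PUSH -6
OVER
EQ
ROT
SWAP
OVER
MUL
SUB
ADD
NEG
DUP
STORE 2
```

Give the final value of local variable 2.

PUSH -3 : [-3]
NEG     : [3]
PUSH 9  : [3, 9]
POP     : [3]
DUP     : [3, 3]
LT      : [0]
POP     : []
PUSH 3  : [3]
PUSH 0  : [3, 0]
LT      : [0]
PUSH 7  : [0, 7]
PUSH -6 : [0, 7, -6]
OVER    : [0, 7, -6, 7]
EQ      : [0, 7, 0]
ROT     : [7, 0, 0]
SWAP    : [7, 0, 0]
OVER    : [7, 0, 0, 0]
MUL     : [7, 0, 0]
SUB     : [7, 0]
ADD     : [7]
NEG     : [-7]
DUP     : [-7, -7]
STORE 2 : [-7]

-7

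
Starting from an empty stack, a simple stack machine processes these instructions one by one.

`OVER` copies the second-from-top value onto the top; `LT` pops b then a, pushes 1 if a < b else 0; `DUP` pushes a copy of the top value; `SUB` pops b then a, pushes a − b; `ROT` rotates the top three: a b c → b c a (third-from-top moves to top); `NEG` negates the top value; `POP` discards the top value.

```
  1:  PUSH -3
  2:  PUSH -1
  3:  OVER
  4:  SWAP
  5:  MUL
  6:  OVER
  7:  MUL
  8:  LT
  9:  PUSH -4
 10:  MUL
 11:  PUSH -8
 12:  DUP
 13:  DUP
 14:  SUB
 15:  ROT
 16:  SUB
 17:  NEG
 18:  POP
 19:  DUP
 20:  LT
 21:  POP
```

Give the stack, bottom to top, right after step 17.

PUSH -3  [-3]
PUSH -1  [-3, -1]
OVER     [-3, -1, -3]
SWAP     [-3, -3, -1]
MUL      [-3, 3]
OVER     [-3, 3, -3]
MUL      [-3, -9]
LT       [0]
PUSH -4  [0, -4]
MUL      [0]
PUSH -8  [0, -8]
DUP      [0, -8, -8]
DUP      [0, -8, -8, -8]
SUB      [0, -8, 0]
ROT      [-8, 0, 0]
SUB      [-8, 0]
NEG      [-8, 0]

[-8, 0]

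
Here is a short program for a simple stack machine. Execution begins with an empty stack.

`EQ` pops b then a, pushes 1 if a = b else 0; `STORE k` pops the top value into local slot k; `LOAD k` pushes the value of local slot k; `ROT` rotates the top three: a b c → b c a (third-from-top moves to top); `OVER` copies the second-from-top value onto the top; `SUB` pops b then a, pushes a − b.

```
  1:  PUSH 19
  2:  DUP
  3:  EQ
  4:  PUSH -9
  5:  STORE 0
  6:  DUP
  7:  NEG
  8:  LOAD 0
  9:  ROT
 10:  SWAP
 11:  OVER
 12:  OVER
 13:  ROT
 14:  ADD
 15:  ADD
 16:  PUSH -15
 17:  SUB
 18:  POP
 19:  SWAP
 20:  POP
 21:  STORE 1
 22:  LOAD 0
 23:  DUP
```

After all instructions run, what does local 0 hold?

PUSH 19  -> [19]
DUP      -> [19, 19]
EQ       -> [1]
PUSH -9  -> [1, -9]
STORE 0  -> [1]
DUP      -> [1, 1]
NEG      -> [1, -1]
LOAD 0   -> [1, -1, -9]
ROT      -> [-1, -9, 1]
SWAP     -> [-1, 1, -9]
OVER     -> [-1, 1, -9, 1]
OVER     -> [-1, 1, -9, 1, -9]
ROT      -> [-1, 1, 1, -9, -9]
ADD      -> [-1, 1, 1, -18]
ADD      -> [-1, 1, -17]
PUSH -15 -> [-1, 1, -17, -15]
SUB      -> [-1, 1, -2]
POP      -> [-1, 1]
SWAP     -> [1, -1]
POP      -> [1]
STORE 1  -> []
LOAD 0   -> [-9]
DUP      -> [-9, -9]

-9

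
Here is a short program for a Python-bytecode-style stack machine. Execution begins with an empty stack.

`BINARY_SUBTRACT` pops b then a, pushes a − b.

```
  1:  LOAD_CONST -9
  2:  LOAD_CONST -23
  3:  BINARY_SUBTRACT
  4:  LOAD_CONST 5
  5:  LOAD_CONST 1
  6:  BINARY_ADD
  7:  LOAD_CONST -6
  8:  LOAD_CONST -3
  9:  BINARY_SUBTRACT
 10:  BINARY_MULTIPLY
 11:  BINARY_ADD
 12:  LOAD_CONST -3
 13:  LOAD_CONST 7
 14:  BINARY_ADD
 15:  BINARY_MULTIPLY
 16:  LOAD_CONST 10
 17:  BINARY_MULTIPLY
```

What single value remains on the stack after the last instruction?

LOAD_CONST -9    [-9]
LOAD_CONST -23   [-9, -23]
BINARY_SUBTRACT  [14]
LOAD_CONST 5     [14, 5]
LOAD_CONST 1     [14, 5, 1]
BINARY_ADD       [14, 6]
LOAD_CONST -6    [14, 6, -6]
LOAD_CONST -3    [14, 6, -6, -3]
BINARY_SUBTRACT  [14, 6, -3]
BINARY_MULTIPLY  [14, -18]
BINARY_ADD       [-4]
LOAD_CONST -3    [-4, -3]
LOAD_CONST 7     [-4, -3, 7]
BINARY_ADD       [-4, 4]
BINARY_MULTIPLY  [-16]
LOAD_CONST 10    [-16, 10]
BINARY_MULTIPLY  [-160]

-160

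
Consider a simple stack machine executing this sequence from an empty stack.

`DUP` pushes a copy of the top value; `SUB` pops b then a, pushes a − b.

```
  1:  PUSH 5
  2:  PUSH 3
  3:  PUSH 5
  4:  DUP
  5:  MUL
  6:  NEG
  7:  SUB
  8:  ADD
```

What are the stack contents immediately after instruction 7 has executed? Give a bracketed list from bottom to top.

PUSH 5 -> 5
PUSH 3 -> 5 3
PUSH 5 -> 5 3 5
DUP    -> 5 3 5 5
MUL    -> 5 3 25
NEG    -> 5 3 -25
SUB    -> 5 28

[5, 28]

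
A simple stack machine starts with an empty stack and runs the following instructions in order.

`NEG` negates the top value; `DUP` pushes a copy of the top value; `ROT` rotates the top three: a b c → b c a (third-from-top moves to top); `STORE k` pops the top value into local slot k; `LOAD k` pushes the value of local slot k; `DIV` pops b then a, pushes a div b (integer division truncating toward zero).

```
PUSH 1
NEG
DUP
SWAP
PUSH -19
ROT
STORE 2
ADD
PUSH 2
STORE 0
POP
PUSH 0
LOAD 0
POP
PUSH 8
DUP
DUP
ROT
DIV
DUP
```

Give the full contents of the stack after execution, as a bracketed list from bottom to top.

[0, 8, 1, 1]

PUSH 1   : [1]
NEG      : [-1]
DUP      : [-1, -1]
SWAP     : [-1, -1]
PUSH -19 : [-1, -1, -19]
ROT      : [-1, -19, -1]
STORE 2  : [-1, -19]
ADD      : [-20]
PUSH 2   : [-20, 2]
STORE 0  : [-20]
POP      : []
PUSH 0   : [0]
LOAD 0   : [0, 2]
POP      : [0]
PUSH 8   : [0, 8]
DUP      : [0, 8, 8]
DUP      : [0, 8, 8, 8]
ROT      : [0, 8, 8, 8]
DIV      : [0, 8, 1]
DUP      : [0, 8, 1, 1]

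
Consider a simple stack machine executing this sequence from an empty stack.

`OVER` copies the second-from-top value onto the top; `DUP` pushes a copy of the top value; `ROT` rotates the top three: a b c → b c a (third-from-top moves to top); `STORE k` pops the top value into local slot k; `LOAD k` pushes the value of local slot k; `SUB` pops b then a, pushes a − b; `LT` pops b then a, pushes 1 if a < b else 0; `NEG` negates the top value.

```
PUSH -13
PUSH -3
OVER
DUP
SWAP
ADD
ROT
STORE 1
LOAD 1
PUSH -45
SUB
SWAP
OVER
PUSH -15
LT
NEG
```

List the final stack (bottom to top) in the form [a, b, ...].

PUSH -13 → [-13]
PUSH -3  → [-13, -3]
OVER     → [-13, -3, -13]
DUP      → [-13, -3, -13, -13]
SWAP     → [-13, -3, -13, -13]
ADD      → [-13, -3, -26]
ROT      → [-3, -26, -13]
STORE 1  → [-3, -26]
LOAD 1   → [-3, -26, -13]
PUSH -45 → [-3, -26, -13, -45]
SUB      → [-3, -26, 32]
SWAP     → [-3, 32, -26]
OVER     → [-3, 32, -26, 32]
PUSH -15 → [-3, 32, -26, 32, -15]
LT       → [-3, 32, -26, 0]
NEG      → [-3, 32, -26, 0]

[-3, 32, -26, 0]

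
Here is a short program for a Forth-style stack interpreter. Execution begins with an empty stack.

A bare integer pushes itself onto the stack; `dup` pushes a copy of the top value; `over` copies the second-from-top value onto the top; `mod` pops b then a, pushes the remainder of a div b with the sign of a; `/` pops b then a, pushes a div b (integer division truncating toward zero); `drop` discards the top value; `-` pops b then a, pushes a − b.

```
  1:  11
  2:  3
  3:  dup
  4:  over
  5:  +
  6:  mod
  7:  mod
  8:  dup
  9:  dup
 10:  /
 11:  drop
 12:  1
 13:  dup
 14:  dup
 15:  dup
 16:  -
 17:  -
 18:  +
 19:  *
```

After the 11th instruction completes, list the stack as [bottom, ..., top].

11   → [11]
3    → [11, 3]
dup  → [11, 3, 3]
over → [11, 3, 3, 3]
+    → [11, 3, 6]
mod  → [11, 3]
mod  → [2]
dup  → [2, 2]
dup  → [2, 2, 2]
/    → [2, 1]
drop → [2]

[2]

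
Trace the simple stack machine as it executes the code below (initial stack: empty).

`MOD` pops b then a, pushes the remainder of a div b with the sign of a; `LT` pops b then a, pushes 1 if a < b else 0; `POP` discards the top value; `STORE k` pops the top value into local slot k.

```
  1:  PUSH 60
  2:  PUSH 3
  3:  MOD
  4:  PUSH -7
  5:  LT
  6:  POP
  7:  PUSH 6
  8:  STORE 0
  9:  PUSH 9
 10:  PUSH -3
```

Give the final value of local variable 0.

6

PUSH 60  60
PUSH 3   60 3
MOD      0
PUSH -7  0 -7
LT       0
POP      (empty)
PUSH 6   6
STORE 0  (empty)
PUSH 9   9
PUSH -3  9 -3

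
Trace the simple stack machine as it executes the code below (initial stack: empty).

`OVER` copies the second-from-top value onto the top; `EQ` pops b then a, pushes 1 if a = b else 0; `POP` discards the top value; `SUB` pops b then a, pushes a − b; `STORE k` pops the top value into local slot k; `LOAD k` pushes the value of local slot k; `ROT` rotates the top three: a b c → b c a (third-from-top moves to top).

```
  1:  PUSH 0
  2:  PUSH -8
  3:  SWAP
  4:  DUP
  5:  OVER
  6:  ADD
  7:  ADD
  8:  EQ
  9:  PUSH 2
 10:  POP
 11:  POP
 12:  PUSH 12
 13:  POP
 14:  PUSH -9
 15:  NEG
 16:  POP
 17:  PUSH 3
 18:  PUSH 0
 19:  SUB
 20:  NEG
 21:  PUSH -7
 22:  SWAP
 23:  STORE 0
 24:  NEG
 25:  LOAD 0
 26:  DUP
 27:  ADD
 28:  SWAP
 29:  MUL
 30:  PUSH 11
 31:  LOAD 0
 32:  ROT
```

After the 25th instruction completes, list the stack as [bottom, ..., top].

[7, -3]

PUSH 0   [0]
PUSH -8  [0, -8]
SWAP     [-8, 0]
DUP      [-8, 0, 0]
OVER     [-8, 0, 0, 0]
ADD      [-8, 0, 0]
ADD      [-8, 0]
EQ       [0]
PUSH 2   [0, 2]
POP      [0]
POP      []
PUSH 12  [12]
POP      []
PUSH -9  [-9]
NEG      [9]
POP      []
PUSH 3   [3]
PUSH 0   [3, 0]
SUB      [3]
NEG      [-3]
PUSH -7  [-3, -7]
SWAP     [-7, -3]
STORE 0  [-7]
NEG      [7]
LOAD 0   [7, -3]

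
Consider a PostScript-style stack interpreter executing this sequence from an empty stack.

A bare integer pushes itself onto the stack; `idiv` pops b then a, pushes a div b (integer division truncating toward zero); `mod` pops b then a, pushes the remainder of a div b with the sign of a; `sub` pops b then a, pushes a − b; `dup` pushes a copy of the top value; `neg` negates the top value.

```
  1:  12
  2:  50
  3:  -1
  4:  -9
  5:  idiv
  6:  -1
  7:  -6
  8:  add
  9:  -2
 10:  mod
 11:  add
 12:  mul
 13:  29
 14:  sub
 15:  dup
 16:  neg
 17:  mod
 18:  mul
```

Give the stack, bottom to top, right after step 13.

12    [12]
50    [12, 50]
-1    [12, 50, -1]
-9    [12, 50, -1, -9]
idiv  [12, 50, 0]
-1    [12, 50, 0, -1]
-6    [12, 50, 0, -1, -6]
add   [12, 50, 0, -7]
-2    [12, 50, 0, -7, -2]
mod   [12, 50, 0, -1]
add   [12, 50, -1]
mul   [12, -50]
29    [12, -50, 29]

[12, -50, 29]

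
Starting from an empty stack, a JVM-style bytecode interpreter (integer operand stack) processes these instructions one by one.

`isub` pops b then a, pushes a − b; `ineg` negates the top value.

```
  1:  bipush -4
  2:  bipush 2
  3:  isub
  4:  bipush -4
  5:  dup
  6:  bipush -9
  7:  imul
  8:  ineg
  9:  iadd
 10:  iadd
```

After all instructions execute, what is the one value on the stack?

bipush -4 -> -4
bipush 2  -> -4 2
isub      -> -6
bipush -4 -> -6 -4
dup       -> -6 -4 -4
bipush -9 -> -6 -4 -4 -9
imul      -> -6 -4 36
ineg      -> -6 -4 -36
iadd      -> -6 -40
iadd      -> -46

-46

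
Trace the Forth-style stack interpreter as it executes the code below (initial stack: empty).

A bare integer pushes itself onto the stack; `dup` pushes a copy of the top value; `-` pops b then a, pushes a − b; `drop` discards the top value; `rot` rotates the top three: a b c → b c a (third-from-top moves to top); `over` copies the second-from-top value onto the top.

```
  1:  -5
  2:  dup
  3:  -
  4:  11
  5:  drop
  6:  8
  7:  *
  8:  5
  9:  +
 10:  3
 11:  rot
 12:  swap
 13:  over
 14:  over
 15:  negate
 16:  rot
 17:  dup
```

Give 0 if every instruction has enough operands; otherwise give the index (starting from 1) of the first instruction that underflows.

11

-5   → -5
dup  → -5 -5
-    → 0
11   → 0 11
drop → 0
8    → 0 8
*    → 0
5    → 0 5
+    → 5
3    → 5 3
rot  — needs 3 operands, stack has 2 → underflow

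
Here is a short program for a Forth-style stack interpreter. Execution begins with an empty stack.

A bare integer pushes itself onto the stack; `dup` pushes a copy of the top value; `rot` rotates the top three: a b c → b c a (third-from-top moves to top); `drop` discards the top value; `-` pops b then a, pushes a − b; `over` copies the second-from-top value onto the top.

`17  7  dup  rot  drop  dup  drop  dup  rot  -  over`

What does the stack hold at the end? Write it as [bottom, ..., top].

[7, 0, 7]

17   → [17]
7    → [17, 7]
dup  → [17, 7, 7]
rot  → [7, 7, 17]
drop → [7, 7]
dup  → [7, 7, 7]
drop → [7, 7]
dup  → [7, 7, 7]
rot  → [7, 7, 7]
-    → [7, 0]
over → [7, 0, 7]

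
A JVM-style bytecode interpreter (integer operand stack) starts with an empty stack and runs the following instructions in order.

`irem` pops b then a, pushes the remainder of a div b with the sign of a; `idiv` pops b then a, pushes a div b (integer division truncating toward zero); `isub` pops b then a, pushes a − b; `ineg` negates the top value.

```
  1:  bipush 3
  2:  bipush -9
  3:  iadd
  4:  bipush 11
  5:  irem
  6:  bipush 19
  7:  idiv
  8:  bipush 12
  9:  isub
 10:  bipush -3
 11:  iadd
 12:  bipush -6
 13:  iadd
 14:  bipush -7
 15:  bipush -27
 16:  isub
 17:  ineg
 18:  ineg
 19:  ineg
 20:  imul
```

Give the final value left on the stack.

bipush 3   -> 3
bipush -9  -> 3 -9
iadd       -> -6
bipush 11  -> -6 11
irem       -> -6
bipush 19  -> -6 19
idiv       -> 0
bipush 12  -> 0 12
isub       -> -12
bipush -3  -> -12 -3
iadd       -> -15
bipush -6  -> -15 -6
iadd       -> -21
bipush -7  -> -21 -7
bipush -27 -> -21 -7 -27
isub       -> -21 20
ineg       -> -21 -20
ineg       -> -21 20
ineg       -> -21 -20
imul       -> 420

420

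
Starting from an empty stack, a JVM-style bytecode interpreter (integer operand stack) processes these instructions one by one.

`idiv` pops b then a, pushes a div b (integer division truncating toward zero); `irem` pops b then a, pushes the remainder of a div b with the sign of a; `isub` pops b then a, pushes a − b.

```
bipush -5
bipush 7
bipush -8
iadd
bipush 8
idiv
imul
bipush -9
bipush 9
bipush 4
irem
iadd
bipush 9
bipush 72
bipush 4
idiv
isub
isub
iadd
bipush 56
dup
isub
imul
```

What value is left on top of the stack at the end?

0

bipush -5 → -5
bipush 7  → -5 7
bipush -8 → -5 7 -8
iadd      → -5 -1
bipush 8  → -5 -1 8
idiv      → -5 0
imul      → 0
bipush -9 → 0 -9
bipush 9  → 0 -9 9
bipush 4  → 0 -9 9 4
irem      → 0 -9 1
iadd      → 0 -8
bipush 9  → 0 -8 9
bipush 72 → 0 -8 9 72
bipush 4  → 0 -8 9 72 4
idiv      → 0 -8 9 18
isub      → 0 -8 -9
isub      → 0 1
iadd      → 1
bipush 56 → 1 56
dup       → 1 56 56
isub      → 1 0
imul      → 0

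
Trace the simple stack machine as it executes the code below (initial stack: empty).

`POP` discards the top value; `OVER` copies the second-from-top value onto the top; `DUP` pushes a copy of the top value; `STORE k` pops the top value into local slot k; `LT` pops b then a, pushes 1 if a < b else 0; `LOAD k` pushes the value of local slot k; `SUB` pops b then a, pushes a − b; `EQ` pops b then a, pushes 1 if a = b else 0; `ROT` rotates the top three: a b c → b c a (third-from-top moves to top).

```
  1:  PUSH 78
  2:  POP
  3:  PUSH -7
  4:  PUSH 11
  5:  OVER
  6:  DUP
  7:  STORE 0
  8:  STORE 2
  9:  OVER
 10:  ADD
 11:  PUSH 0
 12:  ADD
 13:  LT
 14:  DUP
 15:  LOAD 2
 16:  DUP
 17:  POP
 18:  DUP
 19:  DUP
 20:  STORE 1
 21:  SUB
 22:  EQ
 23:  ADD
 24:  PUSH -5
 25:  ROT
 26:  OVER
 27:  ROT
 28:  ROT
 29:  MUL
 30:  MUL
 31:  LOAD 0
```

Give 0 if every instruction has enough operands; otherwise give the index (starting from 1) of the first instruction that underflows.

PUSH 78 : [78]
POP     : []
PUSH -7 : [-7]
PUSH 11 : [-7, 11]
OVER    : [-7, 11, -7]
DUP     : [-7, 11, -7, -7]
STORE 0 : [-7, 11, -7]
STORE 2 : [-7, 11]
OVER    : [-7, 11, -7]
ADD     : [-7, 4]
PUSH 0  : [-7, 4, 0]
ADD     : [-7, 4]
LT      : [1]
DUP     : [1, 1]
LOAD 2  : [1, 1, -7]
DUP     : [1, 1, -7, -7]
POP     : [1, 1, -7]
DUP     : [1, 1, -7, -7]
DUP     : [1, 1, -7, -7, -7]
STORE 1 : [1, 1, -7, -7]
SUB     : [1, 1, 0]
EQ      : [1, 0]
ADD     : [1]
PUSH -5 : [1, -5]
ROT  — needs 3 operands, stack has 2 → underflow

25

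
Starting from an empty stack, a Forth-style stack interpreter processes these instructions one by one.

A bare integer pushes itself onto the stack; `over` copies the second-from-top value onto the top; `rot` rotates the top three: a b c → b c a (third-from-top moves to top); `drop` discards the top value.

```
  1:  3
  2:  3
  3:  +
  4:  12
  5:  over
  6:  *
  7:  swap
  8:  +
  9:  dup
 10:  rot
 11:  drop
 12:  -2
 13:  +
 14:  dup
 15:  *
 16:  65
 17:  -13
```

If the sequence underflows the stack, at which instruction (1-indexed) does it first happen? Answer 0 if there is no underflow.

3     3
3     3 3
+     6
12    6 12
over  6 12 6
*     6 72
swap  72 6
+     78
dup   78 78
rot  — needs 3 operands, stack has 2 → underflow

10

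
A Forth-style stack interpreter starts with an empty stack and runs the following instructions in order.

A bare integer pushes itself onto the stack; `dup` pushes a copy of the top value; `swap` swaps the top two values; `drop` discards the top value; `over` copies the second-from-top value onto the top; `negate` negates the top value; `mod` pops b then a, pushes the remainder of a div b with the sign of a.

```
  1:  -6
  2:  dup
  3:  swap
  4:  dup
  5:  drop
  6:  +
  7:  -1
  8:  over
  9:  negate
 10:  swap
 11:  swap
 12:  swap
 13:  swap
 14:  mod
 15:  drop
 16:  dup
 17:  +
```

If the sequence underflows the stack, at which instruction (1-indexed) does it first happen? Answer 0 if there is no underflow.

0

-6     → -6
dup    → -6 -6
swap   → -6 -6
dup    → -6 -6 -6
drop   → -6 -6
+      → -12
-1     → -12 -1
over   → -12 -1 -12
negate → -12 -1 12
swap   → -12 12 -1
swap   → -12 -1 12
swap   → -12 12 -1
swap   → -12 -1 12
mod    → -12 -1
drop   → -12
dup    → -12 -12
+      → -24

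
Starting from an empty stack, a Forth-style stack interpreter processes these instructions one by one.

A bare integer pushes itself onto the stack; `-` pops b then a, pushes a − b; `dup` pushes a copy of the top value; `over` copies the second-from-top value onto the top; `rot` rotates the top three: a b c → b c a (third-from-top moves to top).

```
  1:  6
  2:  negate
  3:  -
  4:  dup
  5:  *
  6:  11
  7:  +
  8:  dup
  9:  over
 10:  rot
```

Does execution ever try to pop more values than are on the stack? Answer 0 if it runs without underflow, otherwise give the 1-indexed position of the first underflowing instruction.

3

6      : 6
negate : -6
-  — needs 2 operands, stack has 1 → underflow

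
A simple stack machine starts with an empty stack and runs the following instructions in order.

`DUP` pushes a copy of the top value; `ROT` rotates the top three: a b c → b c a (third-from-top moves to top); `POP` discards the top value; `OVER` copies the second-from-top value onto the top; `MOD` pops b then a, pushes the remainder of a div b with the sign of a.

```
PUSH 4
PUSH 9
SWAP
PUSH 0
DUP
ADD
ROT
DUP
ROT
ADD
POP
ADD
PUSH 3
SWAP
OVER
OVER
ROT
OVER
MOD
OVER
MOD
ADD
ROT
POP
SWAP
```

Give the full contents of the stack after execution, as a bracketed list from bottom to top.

[13, 3]

PUSH 4 -> 4
PUSH 9 -> 4 9
SWAP   -> 9 4
PUSH 0 -> 9 4 0
DUP    -> 9 4 0 0
ADD    -> 9 4 0
ROT    -> 4 0 9
DUP    -> 4 0 9 9
ROT    -> 4 9 9 0
ADD    -> 4 9 9
POP    -> 4 9
ADD    -> 13
PUSH 3 -> 13 3
SWAP   -> 3 13
OVER   -> 3 13 3
OVER   -> 3 13 3 13
ROT    -> 3 3 13 13
OVER   -> 3 3 13 13 13
MOD    -> 3 3 13 0
OVER   -> 3 3 13 0 13
MOD    -> 3 3 13 0
ADD    -> 3 3 13
ROT    -> 3 13 3
POP    -> 3 13
SWAP   -> 13 3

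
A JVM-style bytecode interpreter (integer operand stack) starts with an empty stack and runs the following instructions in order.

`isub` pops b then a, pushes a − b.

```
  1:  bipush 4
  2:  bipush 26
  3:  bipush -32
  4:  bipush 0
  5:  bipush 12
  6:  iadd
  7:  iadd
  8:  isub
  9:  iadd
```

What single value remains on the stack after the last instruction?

50

bipush 4   → [4]
bipush 26  → [4, 26]
bipush -32 → [4, 26, -32]
bipush 0   → [4, 26, -32, 0]
bipush 12  → [4, 26, -32, 0, 12]
iadd       → [4, 26, -32, 12]
iadd       → [4, 26, -20]
isub       → [4, 46]
iadd       → [50]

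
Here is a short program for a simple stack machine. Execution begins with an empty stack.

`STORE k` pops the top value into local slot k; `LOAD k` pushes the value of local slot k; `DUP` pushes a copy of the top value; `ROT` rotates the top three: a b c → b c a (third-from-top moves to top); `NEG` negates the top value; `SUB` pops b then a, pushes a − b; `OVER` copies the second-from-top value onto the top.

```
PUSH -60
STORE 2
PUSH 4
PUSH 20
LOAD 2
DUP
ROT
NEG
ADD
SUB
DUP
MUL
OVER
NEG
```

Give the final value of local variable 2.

PUSH -60 → -60
STORE 2  → (empty)
PUSH 4   → 4
PUSH 20  → 4 20
LOAD 2   → 4 20 -60
DUP      → 4 20 -60 -60
ROT      → 4 -60 -60 20
NEG      → 4 -60 -60 -20
ADD      → 4 -60 -80
SUB      → 4 20
DUP      → 4 20 20
MUL      → 4 400
OVER     → 4 400 4
NEG      → 4 400 -4

-60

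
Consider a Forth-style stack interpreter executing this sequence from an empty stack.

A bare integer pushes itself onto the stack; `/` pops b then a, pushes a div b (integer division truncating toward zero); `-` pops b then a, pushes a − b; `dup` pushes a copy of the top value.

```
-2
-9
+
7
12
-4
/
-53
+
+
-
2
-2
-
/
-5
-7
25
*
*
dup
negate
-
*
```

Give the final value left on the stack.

-2     : [-2]
-9     : [-2, -9]
+      : [-11]
7      : [-11, 7]
12     : [-11, 7, 12]
-4     : [-11, 7, 12, -4]
/      : [-11, 7, -3]
-53    : [-11, 7, -3, -53]
+      : [-11, 7, -56]
+      : [-11, -49]
-      : [38]
2      : [38, 2]
-2     : [38, 2, -2]
-      : [38, 4]
/      : [9]
-5     : [9, -5]
-7     : [9, -5, -7]
25     : [9, -5, -7, 25]
*      : [9, -5, -175]
*      : [9, 875]
dup    : [9, 875, 875]
negate : [9, 875, -875]
-      : [9, 1750]
*      : [15750]

15750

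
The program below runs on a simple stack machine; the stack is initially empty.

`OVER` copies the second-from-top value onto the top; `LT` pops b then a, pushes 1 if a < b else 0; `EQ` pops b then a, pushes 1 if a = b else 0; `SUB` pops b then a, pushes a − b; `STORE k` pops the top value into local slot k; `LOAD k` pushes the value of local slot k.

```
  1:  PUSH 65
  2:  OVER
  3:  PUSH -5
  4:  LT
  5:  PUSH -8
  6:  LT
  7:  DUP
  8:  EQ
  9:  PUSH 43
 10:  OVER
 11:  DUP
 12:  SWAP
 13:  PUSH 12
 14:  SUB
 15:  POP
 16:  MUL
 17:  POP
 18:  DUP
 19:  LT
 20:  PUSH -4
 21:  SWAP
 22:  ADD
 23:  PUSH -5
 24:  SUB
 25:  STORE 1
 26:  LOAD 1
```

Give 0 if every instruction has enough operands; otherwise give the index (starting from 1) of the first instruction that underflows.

PUSH 65 → 65
OVER  — needs 2 operands, stack has 1 → underflow

2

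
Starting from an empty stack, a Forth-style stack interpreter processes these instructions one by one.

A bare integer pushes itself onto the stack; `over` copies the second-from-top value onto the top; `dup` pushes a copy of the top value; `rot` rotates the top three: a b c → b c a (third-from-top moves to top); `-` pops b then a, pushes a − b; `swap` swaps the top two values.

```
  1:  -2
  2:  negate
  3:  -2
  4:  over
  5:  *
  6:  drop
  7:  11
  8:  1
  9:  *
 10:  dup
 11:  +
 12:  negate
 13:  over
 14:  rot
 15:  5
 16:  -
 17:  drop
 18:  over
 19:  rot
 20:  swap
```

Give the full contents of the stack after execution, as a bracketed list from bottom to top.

-2     → [-2]
negate → [2]
-2     → [2, -2]
over   → [2, -2, 2]
*      → [2, -4]
drop   → [2]
11     → [2, 11]
1      → [2, 11, 1]
*      → [2, 11]
dup    → [2, 11, 11]
+      → [2, 22]
negate → [2, -22]
over   → [2, -22, 2]
rot    → [-22, 2, 2]
5      → [-22, 2, 2, 5]
-      → [-22, 2, -3]
drop   → [-22, 2]
over   → [-22, 2, -22]
rot    → [2, -22, -22]
swap   → [2, -22, -22]

[2, -22, -22]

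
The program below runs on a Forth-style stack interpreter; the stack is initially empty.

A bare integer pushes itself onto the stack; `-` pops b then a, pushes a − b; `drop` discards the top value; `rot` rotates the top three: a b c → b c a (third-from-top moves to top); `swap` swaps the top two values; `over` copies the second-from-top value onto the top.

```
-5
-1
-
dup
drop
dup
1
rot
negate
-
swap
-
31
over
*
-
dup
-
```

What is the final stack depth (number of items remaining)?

-5      [-5]
-1      [-5, -1]
-       [-4]
dup     [-4, -4]
drop    [-4]
dup     [-4, -4]
1       [-4, -4, 1]
rot     [-4, 1, -4]
negate  [-4, 1, 4]
-       [-4, -3]
swap    [-3, -4]
-       [1]
31      [1, 31]
over    [1, 31, 1]
*       [1, 31]
-       [-30]
dup     [-30, -30]
-       [0]

1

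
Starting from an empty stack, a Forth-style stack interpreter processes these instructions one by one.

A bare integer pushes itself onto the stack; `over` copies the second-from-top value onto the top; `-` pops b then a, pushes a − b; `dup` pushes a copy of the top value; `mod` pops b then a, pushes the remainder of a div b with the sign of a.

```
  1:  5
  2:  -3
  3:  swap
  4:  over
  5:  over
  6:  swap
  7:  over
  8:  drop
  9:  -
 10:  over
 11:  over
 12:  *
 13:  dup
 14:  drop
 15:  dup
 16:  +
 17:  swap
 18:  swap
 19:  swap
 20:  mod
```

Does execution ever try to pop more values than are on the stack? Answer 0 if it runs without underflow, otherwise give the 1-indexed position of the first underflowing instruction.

0

5     5
-3    5 -3
swap  -3 5
over  -3 5 -3
over  -3 5 -3 5
swap  -3 5 5 -3
over  -3 5 5 -3 5
drop  -3 5 5 -3
-     -3 5 8
over  -3 5 8 5
over  -3 5 8 5 8
*     -3 5 8 40
dup   -3 5 8 40 40
drop  -3 5 8 40
dup   -3 5 8 40 40
+     -3 5 8 80
swap  -3 5 80 8
swap  -3 5 8 80
swap  -3 5 80 8
mod   -3 5 0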